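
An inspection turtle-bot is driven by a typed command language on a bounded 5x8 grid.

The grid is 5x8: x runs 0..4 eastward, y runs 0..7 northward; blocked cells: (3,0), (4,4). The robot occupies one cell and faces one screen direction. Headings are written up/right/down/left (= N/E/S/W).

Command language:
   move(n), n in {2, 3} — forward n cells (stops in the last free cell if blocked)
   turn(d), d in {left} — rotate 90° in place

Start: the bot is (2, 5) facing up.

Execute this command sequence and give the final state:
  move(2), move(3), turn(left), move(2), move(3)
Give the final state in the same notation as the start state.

start: (2, 5) facing up
step 1 (move(2)): (2, 7) facing up
step 2 (move(3)): (2, 7) facing up
step 3 (turn(left)): (2, 7) facing left
step 4 (move(2)): (0, 7) facing left
step 5 (move(3)): (0, 7) facing left

(0, 7) facing left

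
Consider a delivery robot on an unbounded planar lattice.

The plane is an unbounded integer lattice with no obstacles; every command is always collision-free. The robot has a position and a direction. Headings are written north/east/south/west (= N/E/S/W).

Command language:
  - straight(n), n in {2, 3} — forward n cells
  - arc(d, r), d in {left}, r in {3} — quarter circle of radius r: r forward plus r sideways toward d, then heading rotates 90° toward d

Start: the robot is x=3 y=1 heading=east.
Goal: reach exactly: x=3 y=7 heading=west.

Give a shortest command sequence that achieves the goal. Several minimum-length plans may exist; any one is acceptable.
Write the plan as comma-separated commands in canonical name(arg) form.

start: x=3 y=1 heading=east
step 1 (arc(left, 3)): x=6 y=4 heading=north
step 2 (arc(left, 3)): x=3 y=7 heading=west
shorter routes all fall short; 2 is best.

arc(left, 3), arc(left, 3)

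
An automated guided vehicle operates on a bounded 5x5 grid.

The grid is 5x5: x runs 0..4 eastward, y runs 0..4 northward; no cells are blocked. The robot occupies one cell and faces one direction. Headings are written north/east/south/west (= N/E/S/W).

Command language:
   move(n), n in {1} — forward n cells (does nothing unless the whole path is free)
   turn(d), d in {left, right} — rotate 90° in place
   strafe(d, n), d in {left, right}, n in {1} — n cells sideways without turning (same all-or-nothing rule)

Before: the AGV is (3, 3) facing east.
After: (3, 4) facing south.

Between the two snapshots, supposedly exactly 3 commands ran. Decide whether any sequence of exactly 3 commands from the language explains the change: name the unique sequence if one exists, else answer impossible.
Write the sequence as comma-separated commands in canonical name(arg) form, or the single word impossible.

strafe(left, 1), strafe(left, 1), turn(right)

key: running turn(right) before strafe(left, 1) would end elsewhere — order is forced
start: (3, 3) facing east
1. strafe(left, 1) → (3, 4) facing east
2. strafe(left, 1) → (3, 4) facing east
3. turn(right) → (3, 4) facing south
all 125 alternatives checked — unique.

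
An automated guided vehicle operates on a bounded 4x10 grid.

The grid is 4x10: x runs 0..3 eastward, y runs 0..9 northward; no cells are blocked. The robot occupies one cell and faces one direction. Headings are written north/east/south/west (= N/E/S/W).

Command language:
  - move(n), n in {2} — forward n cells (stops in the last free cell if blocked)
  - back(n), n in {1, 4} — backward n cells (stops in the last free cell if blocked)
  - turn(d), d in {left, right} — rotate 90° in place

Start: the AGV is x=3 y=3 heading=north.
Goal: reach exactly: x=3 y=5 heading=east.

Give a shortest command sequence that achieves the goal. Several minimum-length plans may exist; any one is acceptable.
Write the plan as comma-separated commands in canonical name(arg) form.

move(2), turn(right)

initial: x=3 y=3 heading=north
t=1 move(2) ⇒ x=3 y=5 heading=north
t=2 turn(right) ⇒ x=3 y=5 heading=east
nothing shorter than 2 reaches the goal.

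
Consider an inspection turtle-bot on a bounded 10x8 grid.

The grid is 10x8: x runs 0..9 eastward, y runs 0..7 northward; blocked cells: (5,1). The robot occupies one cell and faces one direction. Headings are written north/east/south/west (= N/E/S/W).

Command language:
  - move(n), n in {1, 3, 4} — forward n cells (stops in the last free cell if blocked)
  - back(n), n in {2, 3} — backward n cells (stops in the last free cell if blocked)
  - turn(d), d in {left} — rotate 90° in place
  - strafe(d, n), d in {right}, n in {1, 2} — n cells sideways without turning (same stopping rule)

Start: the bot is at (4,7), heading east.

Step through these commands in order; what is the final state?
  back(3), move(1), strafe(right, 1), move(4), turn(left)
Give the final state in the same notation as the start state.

at (6,6), heading north

begin: at (4,7), heading east
step 1 (back(3)): at (1,7), heading east
step 2 (move(1)): at (2,7), heading east
step 3 (strafe(right, 1)): at (2,6), heading east
step 4 (move(4)): at (6,6), heading east
step 5 (turn(left)): at (6,6), heading north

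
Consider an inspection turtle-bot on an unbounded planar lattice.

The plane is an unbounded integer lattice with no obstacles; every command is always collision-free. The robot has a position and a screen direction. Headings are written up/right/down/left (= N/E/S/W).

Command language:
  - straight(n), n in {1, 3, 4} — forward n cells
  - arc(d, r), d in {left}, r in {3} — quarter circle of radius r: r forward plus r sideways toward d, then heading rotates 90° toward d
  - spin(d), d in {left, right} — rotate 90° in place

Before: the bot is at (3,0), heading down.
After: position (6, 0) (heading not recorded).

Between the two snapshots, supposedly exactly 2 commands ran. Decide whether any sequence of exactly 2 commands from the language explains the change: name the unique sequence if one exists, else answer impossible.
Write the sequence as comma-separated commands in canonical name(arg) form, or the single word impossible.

spin(left), straight(3)

key: order matters: swapping spin(left) and straight(3) lands elsewhere
t0: at (3,0), heading down
step 1 (spin(left)): at (3,0), heading right
step 2 (straight(3)): at (6,0), heading right
no other 2-command option fits: unique.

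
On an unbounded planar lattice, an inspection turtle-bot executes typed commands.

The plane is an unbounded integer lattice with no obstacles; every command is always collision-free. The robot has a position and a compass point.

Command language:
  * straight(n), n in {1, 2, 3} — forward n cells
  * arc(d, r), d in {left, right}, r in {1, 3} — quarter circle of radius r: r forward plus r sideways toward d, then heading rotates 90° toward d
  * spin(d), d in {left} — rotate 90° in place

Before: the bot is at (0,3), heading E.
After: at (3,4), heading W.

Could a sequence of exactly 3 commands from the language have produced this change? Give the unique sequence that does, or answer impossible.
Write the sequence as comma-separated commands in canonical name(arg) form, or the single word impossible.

key: running spin(left) before straight(2) would end elsewhere — order is forced
from: at (0,3), heading E
t=1 straight(2) ⇒ at (2,3), heading E
t=2 arc(left, 1) ⇒ at (3,4), heading N
t=3 spin(left) ⇒ at (3,4), heading W
no rival 3-sequence matches.

straight(2), arc(left, 1), spin(left)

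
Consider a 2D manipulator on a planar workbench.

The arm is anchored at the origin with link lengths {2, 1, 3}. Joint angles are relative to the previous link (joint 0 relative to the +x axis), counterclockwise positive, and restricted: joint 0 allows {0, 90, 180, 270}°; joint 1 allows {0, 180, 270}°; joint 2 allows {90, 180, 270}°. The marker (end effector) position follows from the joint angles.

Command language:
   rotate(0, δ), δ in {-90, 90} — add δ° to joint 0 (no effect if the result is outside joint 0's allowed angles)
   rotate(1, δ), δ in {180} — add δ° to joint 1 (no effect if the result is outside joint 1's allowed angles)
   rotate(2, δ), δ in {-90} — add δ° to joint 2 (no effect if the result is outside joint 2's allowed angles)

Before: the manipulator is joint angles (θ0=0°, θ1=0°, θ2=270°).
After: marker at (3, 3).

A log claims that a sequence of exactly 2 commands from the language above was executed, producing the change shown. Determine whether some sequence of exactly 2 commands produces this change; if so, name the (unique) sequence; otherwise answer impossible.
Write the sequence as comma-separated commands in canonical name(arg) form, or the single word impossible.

rotate(2, -90), rotate(2, -90)

from: joint angles (θ0=0°, θ1=0°, θ2=270°)
1. rotate(2, -90) → joint angles (θ0=0°, θ1=0°, θ2=180°)
2. rotate(2, -90) → joint angles (θ0=0°, θ1=0°, θ2=90°)
uniquely the one of 16 2-step routes that fits.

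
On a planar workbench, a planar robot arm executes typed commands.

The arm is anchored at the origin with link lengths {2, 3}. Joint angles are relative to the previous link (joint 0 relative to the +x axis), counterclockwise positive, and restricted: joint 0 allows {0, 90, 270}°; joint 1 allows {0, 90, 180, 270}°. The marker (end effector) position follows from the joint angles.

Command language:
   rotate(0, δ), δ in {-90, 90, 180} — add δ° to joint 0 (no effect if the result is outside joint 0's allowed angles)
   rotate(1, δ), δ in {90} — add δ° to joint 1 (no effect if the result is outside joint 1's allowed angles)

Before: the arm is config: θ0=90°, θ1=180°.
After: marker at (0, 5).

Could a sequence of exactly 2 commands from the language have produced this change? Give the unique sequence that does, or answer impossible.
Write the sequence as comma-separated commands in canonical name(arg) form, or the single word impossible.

rotate(1, 90), rotate(1, 90)

begin: config: θ0=90°, θ1=180°
1. rotate(1, 90) → config: θ0=90°, θ1=270°
2. rotate(1, 90) → config: θ0=90°, θ1=0°
all 16 alternatives checked — unique.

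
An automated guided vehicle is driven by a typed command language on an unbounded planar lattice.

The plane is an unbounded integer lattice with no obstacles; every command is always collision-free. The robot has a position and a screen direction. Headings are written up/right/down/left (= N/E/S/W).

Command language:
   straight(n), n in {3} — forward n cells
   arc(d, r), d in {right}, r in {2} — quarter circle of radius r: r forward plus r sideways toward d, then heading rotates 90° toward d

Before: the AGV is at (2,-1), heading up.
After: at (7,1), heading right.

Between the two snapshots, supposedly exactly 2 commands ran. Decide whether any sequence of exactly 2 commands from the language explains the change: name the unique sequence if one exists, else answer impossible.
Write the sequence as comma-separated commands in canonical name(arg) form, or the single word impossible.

arc(right, 2), straight(3)

key: order matters: swapping arc(right, 2) and straight(3) lands elsewhere
initial: at (2,-1), heading up
[1] after arc(right, 2): at (4,1), heading right
[2] after straight(3): at (7,1), heading right
all 4 alternatives checked — unique.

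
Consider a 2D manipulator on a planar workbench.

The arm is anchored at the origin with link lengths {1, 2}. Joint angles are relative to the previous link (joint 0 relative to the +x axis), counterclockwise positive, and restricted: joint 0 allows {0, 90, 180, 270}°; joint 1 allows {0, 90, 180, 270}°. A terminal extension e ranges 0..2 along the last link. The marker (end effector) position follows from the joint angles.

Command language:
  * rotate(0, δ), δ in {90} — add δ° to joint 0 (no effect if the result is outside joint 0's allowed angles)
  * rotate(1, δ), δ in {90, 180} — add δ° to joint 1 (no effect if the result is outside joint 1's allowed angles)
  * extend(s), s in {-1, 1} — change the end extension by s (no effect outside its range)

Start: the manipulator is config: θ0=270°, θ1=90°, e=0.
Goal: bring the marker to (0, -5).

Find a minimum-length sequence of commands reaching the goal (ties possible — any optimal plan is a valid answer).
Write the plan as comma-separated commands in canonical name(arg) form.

initial: config: θ0=270°, θ1=90°, e=0
[1] after extend(1): config: θ0=270°, θ1=90°, e=1
[2] after extend(1): config: θ0=270°, θ1=90°, e=2
[3] after rotate(1, 90): config: θ0=270°, θ1=180°, e=2
[4] after rotate(1, 180): config: θ0=270°, θ1=0°, e=2
no 3-step plan works, so 4 is optimal.

extend(1), extend(1), rotate(1, 90), rotate(1, 180)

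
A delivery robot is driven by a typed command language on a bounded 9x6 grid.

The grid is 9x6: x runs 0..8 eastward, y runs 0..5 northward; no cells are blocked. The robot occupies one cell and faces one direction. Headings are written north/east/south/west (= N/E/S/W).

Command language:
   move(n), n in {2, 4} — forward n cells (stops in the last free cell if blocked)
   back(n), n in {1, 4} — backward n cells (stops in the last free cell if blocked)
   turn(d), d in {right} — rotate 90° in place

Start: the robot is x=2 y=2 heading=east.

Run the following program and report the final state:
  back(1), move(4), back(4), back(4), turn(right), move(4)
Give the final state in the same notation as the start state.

start: x=2 y=2 heading=east
1. back(1) → x=1 y=2 heading=east
2. move(4) → x=5 y=2 heading=east
3. back(4) → x=1 y=2 heading=east
4. back(4) → x=0 y=2 heading=east
5. turn(right) → x=0 y=2 heading=south
6. move(4) → x=0 y=0 heading=south

x=0 y=0 heading=south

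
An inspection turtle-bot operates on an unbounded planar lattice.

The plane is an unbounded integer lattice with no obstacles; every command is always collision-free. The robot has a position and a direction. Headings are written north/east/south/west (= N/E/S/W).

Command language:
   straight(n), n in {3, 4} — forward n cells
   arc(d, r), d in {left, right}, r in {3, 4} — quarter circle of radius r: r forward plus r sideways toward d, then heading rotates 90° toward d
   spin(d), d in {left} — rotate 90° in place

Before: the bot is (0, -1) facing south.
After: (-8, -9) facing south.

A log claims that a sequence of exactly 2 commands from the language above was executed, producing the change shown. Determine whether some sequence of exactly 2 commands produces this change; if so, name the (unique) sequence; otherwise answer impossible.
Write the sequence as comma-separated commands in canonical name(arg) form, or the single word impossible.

key: still facing S at the end — net rotation zero over 2 steps
t0: (0, -1) facing south
step 1 (arc(right, 4)): (-4, -5) facing west
step 2 (arc(left, 4)): (-8, -9) facing south
no other 2-command option fits: unique.

arc(right, 4), arc(left, 4)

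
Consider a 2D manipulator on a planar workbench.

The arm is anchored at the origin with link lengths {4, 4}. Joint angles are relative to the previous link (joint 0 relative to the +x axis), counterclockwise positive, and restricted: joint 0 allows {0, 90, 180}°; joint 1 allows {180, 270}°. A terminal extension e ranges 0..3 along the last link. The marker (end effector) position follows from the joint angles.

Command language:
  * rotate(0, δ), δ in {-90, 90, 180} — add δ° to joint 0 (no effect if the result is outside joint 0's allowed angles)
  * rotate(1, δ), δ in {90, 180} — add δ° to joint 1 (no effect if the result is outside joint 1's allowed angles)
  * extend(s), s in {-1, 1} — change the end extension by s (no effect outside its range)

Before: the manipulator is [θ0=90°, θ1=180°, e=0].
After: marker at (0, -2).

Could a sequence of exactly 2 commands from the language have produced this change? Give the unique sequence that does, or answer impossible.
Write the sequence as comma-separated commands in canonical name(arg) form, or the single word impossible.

t0: [θ0=90°, θ1=180°, e=0]
[1] after extend(1): [θ0=90°, θ1=180°, e=1]
[2] after extend(1): [θ0=90°, θ1=180°, e=2]
all 49 alternatives checked — unique.

extend(1), extend(1)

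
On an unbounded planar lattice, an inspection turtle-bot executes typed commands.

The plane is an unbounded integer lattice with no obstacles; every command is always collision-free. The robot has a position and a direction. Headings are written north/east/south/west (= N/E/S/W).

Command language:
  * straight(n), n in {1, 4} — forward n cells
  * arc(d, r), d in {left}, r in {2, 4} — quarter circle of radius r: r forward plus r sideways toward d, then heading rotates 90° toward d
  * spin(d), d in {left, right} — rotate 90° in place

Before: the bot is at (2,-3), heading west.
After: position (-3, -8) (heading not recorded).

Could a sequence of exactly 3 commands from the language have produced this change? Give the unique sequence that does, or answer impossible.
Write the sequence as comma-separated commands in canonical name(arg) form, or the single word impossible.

begin: at (2,-3), heading west
[1] after straight(1): at (1,-3), heading west
[2] after arc(left, 4): at (-3,-7), heading south
[3] after straight(1): at (-3,-8), heading south
no other 3-command option fits: unique.

straight(1), arc(left, 4), straight(1)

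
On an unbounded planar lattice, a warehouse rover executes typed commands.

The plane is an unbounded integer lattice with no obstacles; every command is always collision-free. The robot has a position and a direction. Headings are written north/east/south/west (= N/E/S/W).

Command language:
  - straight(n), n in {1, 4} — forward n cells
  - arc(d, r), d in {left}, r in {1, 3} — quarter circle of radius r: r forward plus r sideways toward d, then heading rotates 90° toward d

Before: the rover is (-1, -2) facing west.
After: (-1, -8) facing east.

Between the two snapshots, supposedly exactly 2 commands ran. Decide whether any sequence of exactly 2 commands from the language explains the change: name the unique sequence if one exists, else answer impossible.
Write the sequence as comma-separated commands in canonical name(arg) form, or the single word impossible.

key: position moved to (-1,-8) AND the heading swung to E — translation plus rotation needed
start: (-1, -2) facing west
[1] after arc(left, 3): (-4, -5) facing south
[2] after arc(left, 3): (-1, -8) facing east
no rival 2-sequence matches.

arc(left, 3), arc(left, 3)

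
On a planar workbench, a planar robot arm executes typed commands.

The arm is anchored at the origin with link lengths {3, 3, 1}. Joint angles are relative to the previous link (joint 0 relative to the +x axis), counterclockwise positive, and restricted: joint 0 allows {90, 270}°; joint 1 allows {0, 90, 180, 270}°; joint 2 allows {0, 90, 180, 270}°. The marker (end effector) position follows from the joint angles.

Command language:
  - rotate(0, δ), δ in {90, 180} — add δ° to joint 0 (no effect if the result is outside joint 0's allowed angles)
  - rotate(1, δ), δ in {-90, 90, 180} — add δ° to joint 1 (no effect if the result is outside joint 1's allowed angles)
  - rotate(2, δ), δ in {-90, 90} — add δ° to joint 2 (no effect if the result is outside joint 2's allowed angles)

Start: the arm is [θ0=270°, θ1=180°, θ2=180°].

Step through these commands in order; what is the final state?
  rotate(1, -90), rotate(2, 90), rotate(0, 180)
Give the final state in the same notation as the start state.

initial: [θ0=270°, θ1=180°, θ2=180°]
step 1 (rotate(1, -90)): [θ0=270°, θ1=90°, θ2=180°]
step 2 (rotate(2, 90)): [θ0=270°, θ1=90°, θ2=270°]
step 3 (rotate(0, 180)): [θ0=90°, θ1=90°, θ2=270°]

[θ0=90°, θ1=90°, θ2=270°]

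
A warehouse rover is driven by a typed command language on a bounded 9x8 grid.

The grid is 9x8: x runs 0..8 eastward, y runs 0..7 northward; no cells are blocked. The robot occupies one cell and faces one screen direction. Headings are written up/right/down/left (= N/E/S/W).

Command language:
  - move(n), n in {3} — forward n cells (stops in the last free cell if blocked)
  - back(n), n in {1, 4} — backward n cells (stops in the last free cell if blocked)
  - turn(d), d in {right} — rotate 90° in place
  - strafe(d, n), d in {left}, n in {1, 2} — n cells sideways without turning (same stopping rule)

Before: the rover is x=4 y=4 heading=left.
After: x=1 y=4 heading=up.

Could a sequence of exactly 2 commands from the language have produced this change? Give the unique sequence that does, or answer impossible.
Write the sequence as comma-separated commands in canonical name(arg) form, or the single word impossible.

key: running turn(right) before move(3) would end elsewhere — order is forced
start: x=4 y=4 heading=left
[1] after move(3): x=1 y=4 heading=left
[2] after turn(right): x=1 y=4 heading=up
no rival 2-sequence matches.

move(3), turn(right)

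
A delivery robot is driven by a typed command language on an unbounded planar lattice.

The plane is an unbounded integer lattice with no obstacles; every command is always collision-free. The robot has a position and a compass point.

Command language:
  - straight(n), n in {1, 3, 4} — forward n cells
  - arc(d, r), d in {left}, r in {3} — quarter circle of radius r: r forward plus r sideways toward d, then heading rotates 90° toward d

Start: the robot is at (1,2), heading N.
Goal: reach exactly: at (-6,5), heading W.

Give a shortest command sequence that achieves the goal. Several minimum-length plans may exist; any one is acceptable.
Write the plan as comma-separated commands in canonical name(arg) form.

arc(left, 3), straight(4)

start: at (1,2), heading N
[1] after arc(left, 3): at (-2,5), heading W
[2] after straight(4): at (-6,5), heading W
shorter routes all fall short; 2 is best.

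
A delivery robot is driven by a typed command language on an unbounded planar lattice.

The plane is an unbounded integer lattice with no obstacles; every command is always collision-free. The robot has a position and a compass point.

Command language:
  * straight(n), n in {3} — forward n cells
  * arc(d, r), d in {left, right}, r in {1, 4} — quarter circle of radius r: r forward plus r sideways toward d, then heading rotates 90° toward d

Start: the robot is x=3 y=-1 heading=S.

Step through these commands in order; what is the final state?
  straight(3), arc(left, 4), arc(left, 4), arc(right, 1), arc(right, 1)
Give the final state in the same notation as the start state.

x=13 y=-4 heading=S

t0: x=3 y=-1 heading=S
1. straight(3) → x=3 y=-4 heading=S
2. arc(left, 4) → x=7 y=-8 heading=E
3. arc(left, 4) → x=11 y=-4 heading=N
4. arc(right, 1) → x=12 y=-3 heading=E
5. arc(right, 1) → x=13 y=-4 heading=S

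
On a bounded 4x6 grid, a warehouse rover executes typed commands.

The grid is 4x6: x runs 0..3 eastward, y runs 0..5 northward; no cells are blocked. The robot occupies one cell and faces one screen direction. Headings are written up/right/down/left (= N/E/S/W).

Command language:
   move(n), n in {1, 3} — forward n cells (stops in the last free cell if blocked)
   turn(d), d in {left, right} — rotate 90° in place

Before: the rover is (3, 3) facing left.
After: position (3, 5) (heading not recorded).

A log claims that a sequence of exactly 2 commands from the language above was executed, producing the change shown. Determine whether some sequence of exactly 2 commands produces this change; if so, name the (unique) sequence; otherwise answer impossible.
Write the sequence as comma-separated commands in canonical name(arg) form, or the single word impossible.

turn(right), move(3)

key: move(3) runs into the grid edge before its full distance
t0: (3, 3) facing left
[1] after turn(right): (3, 3) facing up
[2] after move(3): (3, 5) facing up
no rival 2-sequence matches.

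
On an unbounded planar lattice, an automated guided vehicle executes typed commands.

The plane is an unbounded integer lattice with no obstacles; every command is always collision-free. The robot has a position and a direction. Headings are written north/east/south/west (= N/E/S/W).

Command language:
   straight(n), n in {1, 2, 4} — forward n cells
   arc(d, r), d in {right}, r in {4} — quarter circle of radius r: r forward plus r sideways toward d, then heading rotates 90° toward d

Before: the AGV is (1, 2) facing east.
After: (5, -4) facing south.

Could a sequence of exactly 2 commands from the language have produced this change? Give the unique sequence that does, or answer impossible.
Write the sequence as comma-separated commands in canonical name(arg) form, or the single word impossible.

arc(right, 4), straight(2)

key: position moved to (5,-4) AND the heading swung to S — translation plus rotation needed
t0: (1, 2) facing east
t=1 arc(right, 4) ⇒ (5, -2) facing south
t=2 straight(2) ⇒ (5, -4) facing south
no rival 2-sequence matches.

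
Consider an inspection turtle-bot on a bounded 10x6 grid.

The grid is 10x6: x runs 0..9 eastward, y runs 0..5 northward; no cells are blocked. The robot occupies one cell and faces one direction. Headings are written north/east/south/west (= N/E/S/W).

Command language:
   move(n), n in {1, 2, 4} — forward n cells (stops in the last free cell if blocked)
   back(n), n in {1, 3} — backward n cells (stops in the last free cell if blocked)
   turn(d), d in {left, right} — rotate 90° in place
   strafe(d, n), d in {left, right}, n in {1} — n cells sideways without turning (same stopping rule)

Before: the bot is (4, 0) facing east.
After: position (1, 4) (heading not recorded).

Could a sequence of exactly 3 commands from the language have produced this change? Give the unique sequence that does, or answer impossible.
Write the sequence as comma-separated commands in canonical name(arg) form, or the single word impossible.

back(3), turn(left), move(4)

key: order matters: swapping back(3) and move(4) lands elsewhere
t0: (4, 0) facing east
t=1 back(3) ⇒ (1, 0) facing east
t=2 turn(left) ⇒ (1, 0) facing north
t=3 move(4) ⇒ (1, 4) facing north
no rival 3-sequence matches.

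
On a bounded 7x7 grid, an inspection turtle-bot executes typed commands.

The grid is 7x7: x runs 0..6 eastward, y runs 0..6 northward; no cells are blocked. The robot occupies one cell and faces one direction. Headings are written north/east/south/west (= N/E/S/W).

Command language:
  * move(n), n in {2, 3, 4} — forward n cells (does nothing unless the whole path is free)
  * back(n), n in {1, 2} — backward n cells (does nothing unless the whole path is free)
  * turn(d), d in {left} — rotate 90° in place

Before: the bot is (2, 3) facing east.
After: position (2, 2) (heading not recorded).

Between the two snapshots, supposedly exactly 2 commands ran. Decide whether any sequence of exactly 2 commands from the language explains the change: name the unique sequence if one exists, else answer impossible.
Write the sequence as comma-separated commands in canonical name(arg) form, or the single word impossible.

turn(left), back(1)

key: running back(1) before turn(left) would end elsewhere — order is forced
initial: (2, 3) facing east
[1] after turn(left): (2, 3) facing north
[2] after back(1): (2, 2) facing north
no rival 2-sequence matches.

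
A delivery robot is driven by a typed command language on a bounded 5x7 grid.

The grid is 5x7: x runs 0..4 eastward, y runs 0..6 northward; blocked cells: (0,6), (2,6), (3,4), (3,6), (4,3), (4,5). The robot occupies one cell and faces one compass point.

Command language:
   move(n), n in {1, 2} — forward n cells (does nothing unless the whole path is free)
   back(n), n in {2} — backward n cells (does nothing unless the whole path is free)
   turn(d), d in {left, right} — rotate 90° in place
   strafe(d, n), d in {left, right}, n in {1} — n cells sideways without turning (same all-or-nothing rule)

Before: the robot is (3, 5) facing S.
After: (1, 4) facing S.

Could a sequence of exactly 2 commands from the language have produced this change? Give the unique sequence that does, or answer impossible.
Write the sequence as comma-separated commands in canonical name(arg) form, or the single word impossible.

checked all 2-command options: none fits.

impossible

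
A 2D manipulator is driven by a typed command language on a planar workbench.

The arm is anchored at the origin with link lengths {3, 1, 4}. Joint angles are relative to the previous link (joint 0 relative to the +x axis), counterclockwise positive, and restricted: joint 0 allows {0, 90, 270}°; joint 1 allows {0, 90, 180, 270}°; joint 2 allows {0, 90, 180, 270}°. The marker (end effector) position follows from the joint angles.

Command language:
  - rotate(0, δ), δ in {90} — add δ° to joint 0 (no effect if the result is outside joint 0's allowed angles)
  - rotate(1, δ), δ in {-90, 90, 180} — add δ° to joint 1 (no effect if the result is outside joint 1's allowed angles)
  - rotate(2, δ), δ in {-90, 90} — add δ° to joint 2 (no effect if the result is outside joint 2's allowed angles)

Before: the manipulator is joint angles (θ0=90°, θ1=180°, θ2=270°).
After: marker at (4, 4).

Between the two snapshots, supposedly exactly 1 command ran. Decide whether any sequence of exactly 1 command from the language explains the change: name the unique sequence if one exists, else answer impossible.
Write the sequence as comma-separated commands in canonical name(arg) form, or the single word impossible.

begin: joint angles (θ0=90°, θ1=180°, θ2=270°)
1. rotate(1, 180) → joint angles (θ0=90°, θ1=0°, θ2=270°)
no rival 1-sequence matches.

rotate(1, 180)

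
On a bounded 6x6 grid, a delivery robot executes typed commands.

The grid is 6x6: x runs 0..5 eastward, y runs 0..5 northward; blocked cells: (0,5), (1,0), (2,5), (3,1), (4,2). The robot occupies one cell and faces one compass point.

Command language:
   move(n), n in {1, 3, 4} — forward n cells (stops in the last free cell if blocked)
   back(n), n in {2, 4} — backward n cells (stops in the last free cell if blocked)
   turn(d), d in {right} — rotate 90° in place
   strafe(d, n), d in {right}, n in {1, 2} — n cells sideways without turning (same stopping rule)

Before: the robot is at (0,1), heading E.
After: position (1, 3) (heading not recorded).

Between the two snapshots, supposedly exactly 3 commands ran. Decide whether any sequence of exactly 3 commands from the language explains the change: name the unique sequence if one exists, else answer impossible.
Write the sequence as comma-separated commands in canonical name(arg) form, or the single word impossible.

key: order matters: swapping move(1) and back(2) lands elsewhere
begin: at (0,1), heading E
1. move(1) → at (1,1), heading E
2. turn(right) → at (1,1), heading S
3. back(2) → at (1,3), heading S
no rival 3-sequence matches.

move(1), turn(right), back(2)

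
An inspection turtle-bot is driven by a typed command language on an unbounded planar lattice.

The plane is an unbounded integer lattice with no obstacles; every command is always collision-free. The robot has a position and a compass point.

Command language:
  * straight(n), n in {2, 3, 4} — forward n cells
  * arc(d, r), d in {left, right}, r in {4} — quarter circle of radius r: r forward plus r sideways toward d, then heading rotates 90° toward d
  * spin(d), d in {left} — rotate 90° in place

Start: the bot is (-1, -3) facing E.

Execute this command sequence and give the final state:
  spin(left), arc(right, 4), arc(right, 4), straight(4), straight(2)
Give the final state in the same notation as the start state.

initial: (-1, -3) facing E
[1] after spin(left): (-1, -3) facing N
[2] after arc(right, 4): (3, 1) facing E
[3] after arc(right, 4): (7, -3) facing S
[4] after straight(4): (7, -7) facing S
[5] after straight(2): (7, -9) facing S

(7, -9) facing S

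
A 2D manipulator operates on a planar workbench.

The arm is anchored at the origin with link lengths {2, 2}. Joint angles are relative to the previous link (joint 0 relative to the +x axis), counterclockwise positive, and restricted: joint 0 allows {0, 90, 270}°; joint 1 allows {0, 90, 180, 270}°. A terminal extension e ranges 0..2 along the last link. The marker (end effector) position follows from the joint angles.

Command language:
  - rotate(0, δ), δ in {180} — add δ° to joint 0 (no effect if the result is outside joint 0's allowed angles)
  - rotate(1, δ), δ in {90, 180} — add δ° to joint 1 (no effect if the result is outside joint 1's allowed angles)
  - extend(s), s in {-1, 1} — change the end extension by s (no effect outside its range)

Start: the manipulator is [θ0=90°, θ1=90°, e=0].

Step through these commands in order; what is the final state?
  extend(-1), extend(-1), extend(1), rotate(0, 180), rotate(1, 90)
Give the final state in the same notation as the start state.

initial: [θ0=90°, θ1=90°, e=0]
1. extend(-1) → [θ0=90°, θ1=90°, e=0]
2. extend(-1) → [θ0=90°, θ1=90°, e=0]
3. extend(1) → [θ0=90°, θ1=90°, e=1]
4. rotate(0, 180) → [θ0=270°, θ1=90°, e=1]
5. rotate(1, 90) → [θ0=270°, θ1=180°, e=1]

[θ0=270°, θ1=180°, e=1]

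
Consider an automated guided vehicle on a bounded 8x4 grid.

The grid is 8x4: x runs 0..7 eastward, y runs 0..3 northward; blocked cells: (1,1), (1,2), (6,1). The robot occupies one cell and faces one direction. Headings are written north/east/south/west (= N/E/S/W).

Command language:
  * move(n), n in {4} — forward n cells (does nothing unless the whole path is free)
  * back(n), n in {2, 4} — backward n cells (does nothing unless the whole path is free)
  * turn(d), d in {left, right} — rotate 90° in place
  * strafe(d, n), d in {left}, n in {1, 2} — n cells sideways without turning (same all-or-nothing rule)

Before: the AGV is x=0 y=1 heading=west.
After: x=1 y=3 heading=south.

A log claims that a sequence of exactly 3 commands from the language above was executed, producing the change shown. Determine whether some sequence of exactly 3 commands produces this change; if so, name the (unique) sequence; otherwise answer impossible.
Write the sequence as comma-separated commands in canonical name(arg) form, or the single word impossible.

key: running strafe(left, 1) before turn(left) would end elsewhere — order is forced
from: x=0 y=1 heading=west
[1] after turn(left): x=0 y=1 heading=south
[2] after back(2): x=0 y=3 heading=south
[3] after strafe(left, 1): x=1 y=3 heading=south
no rival 3-sequence matches.

turn(left), back(2), strafe(left, 1)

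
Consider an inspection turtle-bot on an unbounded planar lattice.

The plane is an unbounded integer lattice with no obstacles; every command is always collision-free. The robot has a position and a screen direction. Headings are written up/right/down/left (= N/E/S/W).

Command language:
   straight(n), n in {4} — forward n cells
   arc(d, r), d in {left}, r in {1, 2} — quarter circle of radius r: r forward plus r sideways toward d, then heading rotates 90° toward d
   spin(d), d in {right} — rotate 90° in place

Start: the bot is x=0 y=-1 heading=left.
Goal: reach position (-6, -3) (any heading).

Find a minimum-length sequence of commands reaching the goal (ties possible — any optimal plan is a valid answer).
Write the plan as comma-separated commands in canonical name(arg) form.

start: x=0 y=-1 heading=left
step 1 (straight(4)): x=-4 y=-1 heading=left
step 2 (arc(left, 2)): x=-6 y=-3 heading=down
minimal: 2 command(s), checked below 2.

straight(4), arc(left, 2)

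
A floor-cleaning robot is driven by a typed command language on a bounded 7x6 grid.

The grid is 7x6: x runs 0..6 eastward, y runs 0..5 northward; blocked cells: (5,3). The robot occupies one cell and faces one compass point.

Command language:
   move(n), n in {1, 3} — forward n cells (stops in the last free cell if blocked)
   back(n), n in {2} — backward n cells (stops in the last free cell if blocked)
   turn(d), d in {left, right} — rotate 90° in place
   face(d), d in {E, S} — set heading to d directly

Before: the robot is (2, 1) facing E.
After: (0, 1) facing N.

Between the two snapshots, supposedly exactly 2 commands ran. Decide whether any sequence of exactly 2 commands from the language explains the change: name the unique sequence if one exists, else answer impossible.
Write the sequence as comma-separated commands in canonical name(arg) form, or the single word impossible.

back(2), turn(left)

key: order matters: swapping back(2) and turn(left) lands elsewhere
t0: (2, 1) facing E
step 1 (back(2)): (0, 1) facing E
step 2 (turn(left)): (0, 1) facing N
no other 2-command option fits: unique.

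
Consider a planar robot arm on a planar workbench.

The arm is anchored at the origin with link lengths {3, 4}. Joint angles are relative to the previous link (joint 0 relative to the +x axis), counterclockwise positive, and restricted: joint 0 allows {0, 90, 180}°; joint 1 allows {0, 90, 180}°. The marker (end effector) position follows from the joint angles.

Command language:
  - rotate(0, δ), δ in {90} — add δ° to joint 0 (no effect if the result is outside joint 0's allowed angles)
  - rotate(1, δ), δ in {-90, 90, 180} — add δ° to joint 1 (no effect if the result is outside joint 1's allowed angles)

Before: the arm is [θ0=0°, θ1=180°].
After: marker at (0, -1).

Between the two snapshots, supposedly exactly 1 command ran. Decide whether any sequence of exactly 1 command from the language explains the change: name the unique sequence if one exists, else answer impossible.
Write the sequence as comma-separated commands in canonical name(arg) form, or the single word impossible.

initial: [θ0=0°, θ1=180°]
step 1 (rotate(0, 90)): [θ0=90°, θ1=180°]
no rival 1-sequence matches.

rotate(0, 90)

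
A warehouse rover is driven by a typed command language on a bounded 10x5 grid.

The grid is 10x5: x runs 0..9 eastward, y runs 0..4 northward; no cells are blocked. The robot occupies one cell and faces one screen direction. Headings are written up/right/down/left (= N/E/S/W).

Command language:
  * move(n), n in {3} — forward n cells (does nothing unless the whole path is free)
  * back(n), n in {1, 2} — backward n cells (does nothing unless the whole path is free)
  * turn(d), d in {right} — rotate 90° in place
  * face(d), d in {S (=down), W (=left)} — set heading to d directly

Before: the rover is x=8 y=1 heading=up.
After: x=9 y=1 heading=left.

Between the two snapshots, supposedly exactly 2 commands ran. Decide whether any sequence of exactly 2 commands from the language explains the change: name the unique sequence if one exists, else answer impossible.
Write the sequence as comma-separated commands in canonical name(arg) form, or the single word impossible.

key: position moved to (9,1) AND the heading swung to W — translation plus rotation needed
from: x=8 y=1 heading=up
t=1 face(W) ⇒ x=8 y=1 heading=left
t=2 back(1) ⇒ x=9 y=1 heading=left
all 36 alternatives checked — unique.

face(W), back(1)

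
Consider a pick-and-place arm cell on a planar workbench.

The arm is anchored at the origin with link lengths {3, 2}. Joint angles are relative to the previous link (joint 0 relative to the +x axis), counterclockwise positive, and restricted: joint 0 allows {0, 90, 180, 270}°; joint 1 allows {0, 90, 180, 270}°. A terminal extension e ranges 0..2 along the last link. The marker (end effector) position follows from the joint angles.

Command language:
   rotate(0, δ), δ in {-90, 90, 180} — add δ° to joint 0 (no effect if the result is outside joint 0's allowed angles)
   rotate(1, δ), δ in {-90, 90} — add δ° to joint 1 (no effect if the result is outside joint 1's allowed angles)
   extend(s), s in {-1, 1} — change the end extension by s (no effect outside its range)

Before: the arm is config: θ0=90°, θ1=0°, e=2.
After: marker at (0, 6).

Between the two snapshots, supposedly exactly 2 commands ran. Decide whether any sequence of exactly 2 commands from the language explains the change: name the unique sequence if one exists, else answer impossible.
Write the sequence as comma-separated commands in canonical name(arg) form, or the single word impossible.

key: order matters: swapping extend(1) and extend(-1) lands elsewhere
initial: config: θ0=90°, θ1=0°, e=2
1. extend(1) → config: θ0=90°, θ1=0°, e=2
2. extend(-1) → config: θ0=90°, θ1=0°, e=1
uniquely the one of 49 2-step routes that fits.

extend(1), extend(-1)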